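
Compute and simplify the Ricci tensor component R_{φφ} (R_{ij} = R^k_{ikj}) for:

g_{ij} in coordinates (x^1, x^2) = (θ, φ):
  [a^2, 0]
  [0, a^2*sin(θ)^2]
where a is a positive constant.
Non-zero Christoffel symbols (Γ^k_{ij} = Γ^k_{ji}):
Γ^θ_{φ φ} = -sin(2*θ)/2
Γ^φ_{θ φ} = 1/tan(θ)
R^θ_{φ θ φ} = ∂_θ Γ^θ_{φ φ} - ∂_φ Γ^θ_{φ θ} + Γ^θ_{θ m} Γ^m_{φ φ} - Γ^θ_{φ m} Γ^m_{φ θ}
  = (-cos(2*θ)) - (0) + (0) - (-cos(θ)^2) = sin(θ)^2
R^φ_{φ φ φ} = 0 (a repeated index in an antisymmetric pair)
R_{φφ} = R^θ_{φ θ φ} + R^φ_{φ φ φ} = (sin(θ)^2) + (0) = sin(θ)^2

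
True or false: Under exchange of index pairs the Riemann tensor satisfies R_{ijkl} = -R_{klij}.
The pair-exchange symmetry has a plus sign: R_{ijkl} = +R_{klij}.
False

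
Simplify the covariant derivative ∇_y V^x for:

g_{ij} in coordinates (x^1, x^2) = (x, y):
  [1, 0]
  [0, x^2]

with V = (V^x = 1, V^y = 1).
Non-zero Christoffel symbols:
Γ^x_{y y} = -x
Γ^y_{x y} = 1/x
∇_y V^x = ∂_y V^x + Γ^x_{y j} V^j
  = (0) + (0)(1) + (-x)(1)
  = -x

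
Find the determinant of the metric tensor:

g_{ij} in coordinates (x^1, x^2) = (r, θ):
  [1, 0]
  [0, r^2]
For a 2×2 metric: det(g) = g_{11}·g_{22} - g_{12}·g_{21}
= (1)·(r^2) - (0)·(0)
= r^2 - 0
det(g) = r^2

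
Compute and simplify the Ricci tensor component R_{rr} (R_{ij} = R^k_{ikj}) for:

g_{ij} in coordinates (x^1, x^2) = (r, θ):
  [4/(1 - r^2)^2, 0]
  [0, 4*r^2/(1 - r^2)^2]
Non-zero Christoffel symbols (Γ^k_{ij} = Γ^k_{ji}):
Γ^r_{r r} = 2*r/(1 - r^2)
Γ^r_{θ θ} = (r^3 + r)/(r^2 - 1)
Γ^θ_{r θ} = (-r^2 - 1)/(r^3 - r)
R^r_{r r r} = 0 (a repeated index in an antisymmetric pair)
R^θ_{r θ r} = ∂_θ Γ^θ_{r r} - ∂_r Γ^θ_{r θ} + Γ^θ_{θ m} Γ^m_{r r} - Γ^θ_{r m} Γ^m_{r θ}
  = (0) - ((r^4 + 4*r^2 - 1)/(r^3 - r)^2) + (2*(r^2 + 1)/(r^2 - 1)^2) - ((r^2 + 1)^2/(r^3 - r)^2) = -4/(r^2 - 1)^2
R_{rr} = R^r_{r r r} + R^θ_{r θ r} = (0) + (-4/(r^2 - 1)^2) = -4/(r^2 - 1)^2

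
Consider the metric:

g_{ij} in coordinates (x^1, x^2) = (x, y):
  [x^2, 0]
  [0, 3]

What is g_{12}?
With x^1 = x, x^2 = y, g_{12} = g_{xy} is the row-1, column-2 entry of the matrix.
g_{12} = 0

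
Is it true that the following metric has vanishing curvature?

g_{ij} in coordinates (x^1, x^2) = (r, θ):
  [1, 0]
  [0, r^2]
Non-zero Christoffel symbols:
Γ^r_{θ θ} = -r
Γ^θ_{r θ} = 1/r
Ricci tensor: R_{rr} = 0, R_{rθ} = 0, R_{θθ} = 0
All R_{ij} vanish; in 2 dimensions the Riemann tensor is fully determined by the Ricci tensor, so R^i_{jkl} = 0: the metric is flat (curvilinear coordinates on flat space).
Yes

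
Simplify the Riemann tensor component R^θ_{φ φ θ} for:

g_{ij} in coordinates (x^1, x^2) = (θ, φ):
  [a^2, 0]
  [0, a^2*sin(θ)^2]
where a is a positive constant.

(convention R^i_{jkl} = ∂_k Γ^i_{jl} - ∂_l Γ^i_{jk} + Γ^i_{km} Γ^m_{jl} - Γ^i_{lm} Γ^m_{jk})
Non-zero Christoffel symbols (Γ^k_{ij} = Γ^k_{ji}):
Γ^θ_{φ φ} = -sin(2*θ)/2
Γ^φ_{θ φ} = 1/tan(θ)
R^θ_{φ φ θ} = ∂_φ Γ^θ_{φ θ} - ∂_θ Γ^θ_{φ φ} + Γ^θ_{φ m} Γ^m_{φ θ} - Γ^θ_{θ m} Γ^m_{φ φ}
  = (0) - (-cos(2*θ)) + (-cos(θ)^2) - (0) = -sin(θ)^2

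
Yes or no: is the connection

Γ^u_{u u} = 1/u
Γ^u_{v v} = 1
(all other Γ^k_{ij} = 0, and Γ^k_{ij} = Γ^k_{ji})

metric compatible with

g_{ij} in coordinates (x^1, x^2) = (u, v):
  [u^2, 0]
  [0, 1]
Using ∇_k g_{ij} = ∂_k g_{ij} - Γ^m_{ki} g_{mj} - Γ^m_{kj} g_{im}:
∇_v g_{uv} = (0) - (0) - (u^2) = -u^2 ≠ 0
So the connection is not metric compatible (it is not the Levi-Civita connection).
No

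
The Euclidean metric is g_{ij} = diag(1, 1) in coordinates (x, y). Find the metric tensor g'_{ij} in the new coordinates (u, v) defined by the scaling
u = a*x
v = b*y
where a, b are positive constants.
Invert the transformation: x = u/a, y = v/b
g'_{ij} = (∂x^k/∂x'^i)(∂x^l/∂x'^j) g_{kl}; with g_{kl} = δ_{kl} this is Σ_k (∂x^k/∂x'^i)(∂x^k/∂x'^j).
Jacobian: ∂x/∂u = 1/a, ∂x/∂v = 0, ∂y/∂u = 0, ∂y/∂v = 1/b
g'_{uu} = (1/a)(1/a) + (0)(0) = 1/a^2
g'_{uv} = (1/a)(0) + (0)(1/b) = 0
g'_{vv} = (0)(0) + (1/b)(1/b) = 1/b^2
g'_{ij} = diag(1/a^2, 1/b^2)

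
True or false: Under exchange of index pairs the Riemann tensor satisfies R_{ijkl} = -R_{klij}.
The pair-exchange symmetry has a plus sign: R_{ijkl} = +R_{klij}.
False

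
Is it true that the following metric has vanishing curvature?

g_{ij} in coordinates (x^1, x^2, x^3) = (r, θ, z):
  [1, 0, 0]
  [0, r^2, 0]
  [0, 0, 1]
Non-zero Christoffel symbols:
Γ^r_{θ θ} = -r
Γ^θ_{r θ} = 1/r
Ricci tensor: R_{rr} = 0, R_{rθ} = 0, R_{rz} = 0, R_{θθ} = 0, R_{θz} = 0, R_{zz} = 0
All R_{ij} vanish; in 3 dimensions the Riemann tensor is fully determined by the Ricci tensor, so R^i_{jkl} = 0: the metric is flat (curvilinear coordinates on flat space).
Yes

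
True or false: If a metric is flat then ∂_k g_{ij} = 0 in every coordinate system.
Flatness means R^i_{jkl} = 0; the components can still vary, e.g. the flat plane in polar coordinates has g_{θθ} = r^2.
False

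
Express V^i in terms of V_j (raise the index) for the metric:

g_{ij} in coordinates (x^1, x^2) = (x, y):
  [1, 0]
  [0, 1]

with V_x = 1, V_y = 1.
Inverse metric (diagonal): g^{xx} = 1, g^{yy} = 1
V^i = g^{ij} V_j:
V^x = (1)(1) + (0)(1) = 1
V^y = (0)(1) + (1)(1) = 1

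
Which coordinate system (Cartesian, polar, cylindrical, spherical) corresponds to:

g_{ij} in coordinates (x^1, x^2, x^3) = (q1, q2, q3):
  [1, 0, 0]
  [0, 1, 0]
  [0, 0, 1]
All components are constant and the metric is the identity, i.e. orthonormal rectilinear coordinates.
Cartesian (3D) coordinates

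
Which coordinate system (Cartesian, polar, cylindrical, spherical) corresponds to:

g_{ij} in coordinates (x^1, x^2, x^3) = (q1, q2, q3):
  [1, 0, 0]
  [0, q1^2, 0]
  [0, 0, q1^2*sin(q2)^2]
The line element ds^2 = dq1^2 + q1^2 dq2^2 + q1^2 sin(q2)^2 dq3^2 is dr^2 + r^2 dθ^2 + r^2 sin(θ)^2 dφ^2 with q1 = r, q2 = θ, q3 = φ.
spherical coordinates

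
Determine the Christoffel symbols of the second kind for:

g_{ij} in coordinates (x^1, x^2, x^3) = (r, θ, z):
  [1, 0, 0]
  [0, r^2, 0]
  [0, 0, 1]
Using Γ^k_{ij} = (1/2) g^{km} (∂_i g_{mj} + ∂_j g_{mi} - ∂_m g_{ij}); the metric is diagonal, so only the m = k term contributes.
Non-zero symbols (using the symmetry Γ^k_{ij} = Γ^k_{ji}):
Γ^r_{θ θ} = (1/2) g^{rr} (∂_θ g_{rθ} + ∂_θ g_{rθ} - ∂_r g_{θθ}) = (1/2)(1)((0) + (0) - (2*r)) = -r
Γ^θ_{r θ} = (1/2) g^{θθ} (∂_r g_{θθ} + ∂_θ g_{θr} - ∂_θ g_{rθ}) = (1/2)(1/r^2)((2*r) + (0) - (0)) = 1/r
All other Christoffel symbols are zero.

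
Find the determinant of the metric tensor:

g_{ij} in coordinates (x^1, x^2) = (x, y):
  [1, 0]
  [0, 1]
For a 2×2 metric: det(g) = g_{11}·g_{22} - g_{12}·g_{21}
= (1)·(1) - (0)·(0)
= 1 - 0
det(g) = 1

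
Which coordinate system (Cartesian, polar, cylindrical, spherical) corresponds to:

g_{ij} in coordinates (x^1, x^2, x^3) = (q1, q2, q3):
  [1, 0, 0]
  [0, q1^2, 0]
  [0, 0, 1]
The line element ds^2 = dq1^2 + q1^2 dq2^2 + dq3^2 is dr^2 + r^2 dθ^2 + dz^2 with q1 = r, q2 = θ, q3 = z.
cylindrical coordinates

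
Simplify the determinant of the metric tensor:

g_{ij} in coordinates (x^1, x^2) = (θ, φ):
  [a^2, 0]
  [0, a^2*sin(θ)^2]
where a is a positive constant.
For a 2×2 metric: det(g) = g_{11}·g_{22} - g_{12}·g_{21}
= (a^2)·(a^2*sin(θ)^2) - (0)·(0)
= a^4*sin(θ)^2 - 0
det(g) = a^4*sin(θ)^2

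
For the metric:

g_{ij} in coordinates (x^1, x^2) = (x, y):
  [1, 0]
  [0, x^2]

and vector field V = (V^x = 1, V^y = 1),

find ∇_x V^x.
Non-zero Christoffel symbols:
Γ^x_{y y} = -x
Γ^y_{x y} = 1/x
∇_x V^x = ∂_x V^x + Γ^x_{x j} V^j
  = (0) + (0)(1) + (0)(1)
  = 0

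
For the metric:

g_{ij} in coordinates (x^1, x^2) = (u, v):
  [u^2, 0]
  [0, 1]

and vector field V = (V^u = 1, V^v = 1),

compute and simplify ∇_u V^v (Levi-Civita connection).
Non-zero Christoffel symbols:
Γ^u_{u u} = 1/u
∇_u V^v = ∂_u V^v + Γ^v_{u j} V^j
  = (0) + (0)(1) + (0)(1)
  = 0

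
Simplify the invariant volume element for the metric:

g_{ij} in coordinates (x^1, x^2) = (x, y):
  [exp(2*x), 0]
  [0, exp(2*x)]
det(g) = exp(4*x)
√|det(g)| = exp(2*x)
Volume element: dV = exp(2*x) dx dy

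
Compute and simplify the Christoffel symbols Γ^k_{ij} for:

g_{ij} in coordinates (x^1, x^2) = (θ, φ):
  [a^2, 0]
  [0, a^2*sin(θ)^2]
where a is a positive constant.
Using Γ^k_{ij} = (1/2) g^{km} (∂_i g_{mj} + ∂_j g_{mi} - ∂_m g_{ij}); the metric is diagonal, so only the m = k term contributes.
Non-zero symbols (using the symmetry Γ^k_{ij} = Γ^k_{ji}):
Γ^θ_{φ φ} = (1/2) g^{θθ} (∂_φ g_{θφ} + ∂_φ g_{θφ} - ∂_θ g_{φφ}) = (1/2)(1/a^2)((0) + (0) - (a^2*sin(2*θ))) = -sin(2*θ)/2
Γ^φ_{θ φ} = (1/2) g^{φφ} (∂_θ g_{φφ} + ∂_φ g_{φθ} - ∂_φ g_{θφ}) = (1/2)(1/(a^2*sin(θ)^2))((a^2*sin(2*θ)) + (0) - (0)) = 1/tan(θ)
All other Christoffel symbols are zero.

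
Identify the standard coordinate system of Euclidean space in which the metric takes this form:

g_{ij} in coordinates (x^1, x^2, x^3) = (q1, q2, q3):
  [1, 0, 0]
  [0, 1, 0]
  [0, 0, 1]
All components are constant and the metric is the identity, i.e. orthonormal rectilinear coordinates.
Cartesian (3D) coordinates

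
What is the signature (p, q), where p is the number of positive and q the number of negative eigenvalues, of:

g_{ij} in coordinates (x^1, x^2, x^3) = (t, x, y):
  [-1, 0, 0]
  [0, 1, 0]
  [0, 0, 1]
The metric is diagonal, so its eigenvalues are the diagonal entries: -1, 1, 1 (at a generic point, where coordinate-dependent entries are positive).
2 positive, 1 negative.
(2, 1) - Lorentzian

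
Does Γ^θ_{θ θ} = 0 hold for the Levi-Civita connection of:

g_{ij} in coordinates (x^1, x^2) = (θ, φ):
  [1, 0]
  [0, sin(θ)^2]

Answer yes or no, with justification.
Γ^θ_{θ θ} = (1/2) g^{θθ} (∂_θ g_{θθ} + ∂_θ g_{θθ} - ∂_θ g_{θθ}) = (1/2)(1)((0) + (0) - (0)) = 0
This equals the proposed value 0.
Yes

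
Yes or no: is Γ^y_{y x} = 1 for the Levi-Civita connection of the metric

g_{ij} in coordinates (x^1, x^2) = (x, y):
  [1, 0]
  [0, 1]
Γ^y_{y x} = (1/2) g^{yy} (∂_y g_{yx} + ∂_x g_{yy} - ∂_y g_{yx}) = (1/2)(1)((0) + (0) - (0)) = 0
This differs from the proposed value 1.
No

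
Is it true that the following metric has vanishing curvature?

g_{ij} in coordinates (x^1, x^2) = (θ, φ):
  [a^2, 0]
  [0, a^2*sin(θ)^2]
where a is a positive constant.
Non-zero Christoffel symbols:
Γ^θ_{φ φ} = -sin(2*θ)/2
Γ^φ_{θ φ} = 1/tan(θ)
Ricci tensor: R_{θθ} = 1, R_{θφ} = 0, R_{φφ} = sin(θ)^2
The Ricci tensor is non-zero, so the Riemann tensor is non-zero: not flat.
No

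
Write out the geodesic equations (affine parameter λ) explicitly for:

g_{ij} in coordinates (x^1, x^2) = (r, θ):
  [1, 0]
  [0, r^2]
Geodesic equation: d^2x^k/dλ^2 + Γ^k_{ij} (dx^i/dλ)(dx^j/dλ) = 0.
Non-zero Christoffel symbols:
Γ^r_{θ θ} = -r
Γ^θ_{r θ} = 1/r
Substituting (the symmetric pair Γ^k_{ij}, Γ^k_{ji} combines into a factor 2):
d^2r/dλ^2 - r (dθ/dλ)^2 = 0
d^2θ/dλ^2 + (2/r) (dr/dλ)(dθ/dλ) = 0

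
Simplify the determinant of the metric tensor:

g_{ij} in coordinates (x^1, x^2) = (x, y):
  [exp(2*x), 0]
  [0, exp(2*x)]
For a 2×2 metric: det(g) = g_{11}·g_{22} - g_{12}·g_{21}
= (exp(2*x))·(exp(2*x)) - (0)·(0)
= exp(4*x) - 0
det(g) = exp(4*x)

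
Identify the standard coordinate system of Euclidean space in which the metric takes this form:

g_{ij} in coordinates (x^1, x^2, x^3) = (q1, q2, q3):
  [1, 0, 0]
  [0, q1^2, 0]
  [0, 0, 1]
The line element ds^2 = dq1^2 + q1^2 dq2^2 + dq3^2 is dr^2 + r^2 dθ^2 + dz^2 with q1 = r, q2 = θ, q3 = z.
cylindrical coordinates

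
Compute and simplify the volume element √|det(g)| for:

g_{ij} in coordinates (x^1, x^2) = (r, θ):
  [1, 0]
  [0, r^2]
det(g) = r^2
√|det(g)| = r
Volume element: dV = r dr dθ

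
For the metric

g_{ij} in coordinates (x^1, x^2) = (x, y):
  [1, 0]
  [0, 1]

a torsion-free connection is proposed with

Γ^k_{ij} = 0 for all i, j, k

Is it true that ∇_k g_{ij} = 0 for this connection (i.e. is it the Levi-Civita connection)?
Using ∇_k g_{ij} = ∂_k g_{ij} - Γ^m_{ki} g_{mj} - Γ^m_{kj} g_{im}:
e.g. ∇_y g_{xx} = (0) - (0) - (0) = 0
Every component ∇_k g_{ij} vanishes: the connection is metric compatible.
Yes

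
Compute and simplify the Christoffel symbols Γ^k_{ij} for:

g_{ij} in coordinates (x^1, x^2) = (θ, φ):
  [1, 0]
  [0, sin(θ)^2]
Using Γ^k_{ij} = (1/2) g^{km} (∂_i g_{mj} + ∂_j g_{mi} - ∂_m g_{ij}); the metric is diagonal, so only the m = k term contributes.
Non-zero symbols (using the symmetry Γ^k_{ij} = Γ^k_{ji}):
Γ^θ_{φ φ} = (1/2) g^{θθ} (∂_φ g_{θφ} + ∂_φ g_{θφ} - ∂_θ g_{φφ}) = (1/2)(1)((0) + (0) - (sin(2*θ))) = -sin(2*θ)/2
Γ^φ_{θ φ} = (1/2) g^{φφ} (∂_θ g_{φφ} + ∂_φ g_{φθ} - ∂_φ g_{θφ}) = (1/2)(1/sin(θ)^2)((sin(2*θ)) + (0) - (0)) = 1/tan(θ)
All other Christoffel symbols are zero.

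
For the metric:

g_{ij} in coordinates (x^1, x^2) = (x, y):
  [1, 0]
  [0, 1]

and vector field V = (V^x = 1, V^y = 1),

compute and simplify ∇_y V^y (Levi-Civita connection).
All Christoffel symbols are zero.
∇_y V^y = ∂_y V^y + Γ^y_{y j} V^j
  = (0) + (0)(1) + (0)(1)
  = 0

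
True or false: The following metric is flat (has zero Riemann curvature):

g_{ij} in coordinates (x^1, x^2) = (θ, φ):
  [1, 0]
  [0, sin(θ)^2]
Non-zero Christoffel symbols:
Γ^θ_{φ φ} = -sin(2*θ)/2
Γ^φ_{θ φ} = 1/tan(θ)
Ricci tensor: R_{θθ} = 1, R_{θφ} = 0, R_{φφ} = sin(θ)^2
The Ricci tensor is non-zero, so the Riemann tensor is non-zero: not flat.
False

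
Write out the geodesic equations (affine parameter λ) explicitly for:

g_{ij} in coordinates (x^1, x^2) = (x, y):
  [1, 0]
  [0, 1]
Geodesic equation: d^2x^k/dλ^2 + Γ^k_{ij} (dx^i/dλ)(dx^j/dλ) = 0.
All Christoffel symbols vanish, so the geodesics are straight lines:
d^2x/dλ^2 = 0
d^2y/dλ^2 = 0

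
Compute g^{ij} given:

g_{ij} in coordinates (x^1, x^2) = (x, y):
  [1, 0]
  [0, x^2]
The metric is diagonal, so g^{ij} is diagonal with entries 1/g_{ii}: diag(1, 1/(x^2)).
g^{ij}:
  [1, 0]
  [0, 1/x^2]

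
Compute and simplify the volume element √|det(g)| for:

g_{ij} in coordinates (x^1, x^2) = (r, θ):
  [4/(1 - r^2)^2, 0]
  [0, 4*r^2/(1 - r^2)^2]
det(g) = 16*r^2/(1 - r^2)^4
√|det(g)| = 4*r/(r^2 - 1)^2
Volume element: dV = 4*r/(r^2 - 1)^2 dr dθ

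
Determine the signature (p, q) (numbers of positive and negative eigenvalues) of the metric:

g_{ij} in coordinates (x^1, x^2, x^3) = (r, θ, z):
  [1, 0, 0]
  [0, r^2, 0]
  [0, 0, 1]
The metric is diagonal, so its eigenvalues are the diagonal entries: 1, r^2, 1 (at a generic point, where coordinate-dependent entries are positive).
3 positive, 0 negative.
(3, 0) - Riemannian (positive definite)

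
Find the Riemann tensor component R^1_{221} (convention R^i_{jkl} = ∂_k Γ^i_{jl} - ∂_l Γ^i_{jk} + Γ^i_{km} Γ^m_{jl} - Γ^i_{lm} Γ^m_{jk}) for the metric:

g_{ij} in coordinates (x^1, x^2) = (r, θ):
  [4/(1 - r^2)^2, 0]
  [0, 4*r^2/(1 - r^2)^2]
Non-zero Christoffel symbols (Γ^k_{ij} = Γ^k_{ji}):
Γ^r_{r r} = 2*r/(1 - r^2)
Γ^r_{θ θ} = (r^3 + r)/(r^2 - 1)
Γ^θ_{r θ} = (-r^2 - 1)/(r^3 - r)
R^r_{θ θ r} = ∂_θ Γ^r_{θ r} - ∂_r Γ^r_{θ θ} + Γ^r_{θ m} Γ^m_{θ r} - Γ^r_{r m} Γ^m_{θ θ}
  = (0) - ((r^4 - 4*r^2 - 1)/(r^2 - 1)^2) + (-(r^2 + 1)^2/(r^2 - 1)^2) - (-2*r^2*(r^2 + 1)/(r^2 - 1)^2) = 4*r^2/(r^2 - 1)^2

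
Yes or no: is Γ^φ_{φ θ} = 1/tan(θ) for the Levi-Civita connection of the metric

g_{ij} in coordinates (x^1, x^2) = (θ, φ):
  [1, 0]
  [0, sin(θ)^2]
Γ^φ_{φ θ} = (1/2) g^{φφ} (∂_φ g_{φθ} + ∂_θ g_{φφ} - ∂_φ g_{φθ}) = (1/2)(1/sin(θ)^2)((0) + (sin(2*θ)) - (0)) = 1/tan(θ)
This equals the proposed value 1/tan(θ).
Yes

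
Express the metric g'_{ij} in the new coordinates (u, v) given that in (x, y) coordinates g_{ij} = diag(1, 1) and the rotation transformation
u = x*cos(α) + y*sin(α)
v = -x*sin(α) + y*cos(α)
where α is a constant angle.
Invert the transformation: x = u*cos(α) - v*sin(α), y = u*sin(α) + v*cos(α)
g'_{ij} = (∂x^k/∂x'^i)(∂x^l/∂x'^j) g_{kl}; with g_{kl} = δ_{kl} this is Σ_k (∂x^k/∂x'^i)(∂x^k/∂x'^j).
Jacobian: ∂x/∂u = cos(α), ∂x/∂v = -sin(α), ∂y/∂u = sin(α), ∂y/∂v = cos(α)
g'_{uu} = (cos(α))(cos(α)) + (sin(α))(sin(α)) = 1
g'_{uv} = (cos(α))(-sin(α)) + (sin(α))(cos(α)) = 0
g'_{vv} = (-sin(α))(-sin(α)) + (cos(α))(cos(α)) = 1
g'_{ij} = diag(1, 1)
The Euclidean metric is invariant under rotations.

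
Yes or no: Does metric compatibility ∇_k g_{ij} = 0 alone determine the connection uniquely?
One also needs vanishing torsion; metric compatibility plus torsion-freeness singles out the Levi-Civita connection.
No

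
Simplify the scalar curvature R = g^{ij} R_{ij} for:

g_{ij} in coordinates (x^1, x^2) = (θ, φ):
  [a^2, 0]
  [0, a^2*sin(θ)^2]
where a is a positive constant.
Non-zero Christoffel symbols (Γ^k_{ij} = Γ^k_{ji}):
Γ^θ_{φ φ} = -sin(2*θ)/2
Γ^φ_{θ φ} = 1/tan(θ)
Ricci tensor (R_{ij} = R^k_{ikj}): R_{θθ} = 1, R_{θφ} = 0, R_{φφ} = sin(θ)^2
Inverse metric: g^{θθ} = 1/a^2, g^{φφ} = 1/(a^2*sin(θ)^2)
R = g^{ij} R_{ij} = (1/a^2)(1) + (1/(a^2*sin(θ)^2))(sin(θ)^2) = 2/a^2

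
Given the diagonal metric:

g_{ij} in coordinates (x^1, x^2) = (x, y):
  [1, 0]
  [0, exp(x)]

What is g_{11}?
With x^1 = x, x^2 = y, g_{11} = g_{xx} is the row-1, column-1 entry of the matrix.
g_{11} = 1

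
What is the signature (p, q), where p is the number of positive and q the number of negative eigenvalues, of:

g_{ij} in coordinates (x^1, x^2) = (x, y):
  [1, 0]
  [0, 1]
The metric is diagonal, so its eigenvalues are the diagonal entries: 1, 1 (at a generic point, where coordinate-dependent entries are positive).
2 positive, 0 negative.
(2, 0) - Riemannian (positive definite)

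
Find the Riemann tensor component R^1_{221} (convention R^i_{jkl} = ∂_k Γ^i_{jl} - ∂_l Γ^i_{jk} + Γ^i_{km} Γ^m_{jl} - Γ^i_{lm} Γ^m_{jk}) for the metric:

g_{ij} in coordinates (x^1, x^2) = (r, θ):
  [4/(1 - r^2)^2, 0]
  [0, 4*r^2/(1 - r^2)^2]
Non-zero Christoffel symbols (Γ^k_{ij} = Γ^k_{ji}):
Γ^r_{r r} = 2*r/(1 - r^2)
Γ^r_{θ θ} = (r^3 + r)/(r^2 - 1)
Γ^θ_{r θ} = (-r^2 - 1)/(r^3 - r)
R^r_{θ θ r} = ∂_θ Γ^r_{θ r} - ∂_r Γ^r_{θ θ} + Γ^r_{θ m} Γ^m_{θ r} - Γ^r_{r m} Γ^m_{θ θ}
  = (0) - ((r^4 - 4*r^2 - 1)/(r^2 - 1)^2) + (-(r^2 + 1)^2/(r^2 - 1)^2) - (-2*r^2*(r^2 + 1)/(r^2 - 1)^2) = 4*r^2/(r^2 - 1)^2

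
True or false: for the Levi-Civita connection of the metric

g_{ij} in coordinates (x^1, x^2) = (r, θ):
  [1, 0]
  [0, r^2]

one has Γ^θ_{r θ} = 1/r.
Γ^θ_{r θ} = (1/2) g^{θθ} (∂_r g_{θθ} + ∂_θ g_{θr} - ∂_θ g_{rθ}) = (1/2)(1/r^2)((2*r) + (0) - (0)) = 1/r
This equals the proposed value 1/r.
True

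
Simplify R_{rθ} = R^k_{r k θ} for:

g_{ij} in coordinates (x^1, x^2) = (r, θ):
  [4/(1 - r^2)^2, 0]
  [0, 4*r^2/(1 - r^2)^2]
Non-zero Christoffel symbols (Γ^k_{ij} = Γ^k_{ji}):
Γ^r_{r r} = 2*r/(1 - r^2)
Γ^r_{θ θ} = (r^3 + r)/(r^2 - 1)
Γ^θ_{r θ} = (-r^2 - 1)/(r^3 - r)
R^r_{r r θ} = 0 (a repeated index in an antisymmetric pair)
R^θ_{r θ θ} = 0 (a repeated index in an antisymmetric pair)
R_{rθ} = R^r_{r r θ} + R^θ_{r θ θ} = (0) + (0) = 0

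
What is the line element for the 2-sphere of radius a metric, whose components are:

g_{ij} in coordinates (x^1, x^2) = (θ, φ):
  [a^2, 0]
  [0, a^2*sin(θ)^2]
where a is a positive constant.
ds^2 = g_{ij} dx^i dx^j; only the non-zero components contribute.
ds^2 = a^2 dθ^2 + a^2*sin(θ)^2 dφ^2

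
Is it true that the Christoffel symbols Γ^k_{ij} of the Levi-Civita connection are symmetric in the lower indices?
The Levi-Civita connection is torsion-free, which is exactly Γ^k_{ij} = Γ^k_{ji}.
Yes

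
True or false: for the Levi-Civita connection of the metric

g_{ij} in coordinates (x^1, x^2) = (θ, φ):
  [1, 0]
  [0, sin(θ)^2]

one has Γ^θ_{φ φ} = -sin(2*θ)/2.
Γ^θ_{φ φ} = (1/2) g^{θθ} (∂_φ g_{θφ} + ∂_φ g_{θφ} - ∂_θ g_{φφ}) = (1/2)(1)((0) + (0) - (sin(2*θ))) = -sin(2*θ)/2
This equals the proposed value -sin(2*θ)/2.
True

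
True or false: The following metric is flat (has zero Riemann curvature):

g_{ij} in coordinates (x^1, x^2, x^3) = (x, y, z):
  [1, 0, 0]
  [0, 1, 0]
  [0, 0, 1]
All metric components are constant, so every Christoffel symbol vanishes and R^i_{jkl} = 0.
True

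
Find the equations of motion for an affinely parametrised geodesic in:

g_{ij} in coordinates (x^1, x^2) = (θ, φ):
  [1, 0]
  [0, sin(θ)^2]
Geodesic equation: d^2x^k/dλ^2 + Γ^k_{ij} (dx^i/dλ)(dx^j/dλ) = 0.
Non-zero Christoffel symbols:
Γ^θ_{φ φ} = -sin(2*θ)/2
Γ^φ_{θ φ} = 1/tan(θ)
Substituting (the symmetric pair Γ^k_{ij}, Γ^k_{ji} combines into a factor 2):
d^2θ/dλ^2 - (sin(2*θ)/2) (dφ/dλ)^2 = 0
d^2φ/dλ^2 + (2/tan(θ)) (dθ/dλ)(dφ/dλ) = 0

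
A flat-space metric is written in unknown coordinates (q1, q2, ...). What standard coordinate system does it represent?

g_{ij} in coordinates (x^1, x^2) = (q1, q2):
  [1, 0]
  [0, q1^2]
The line element ds^2 = dq1^2 + q1^2 dq2^2 is dr^2 + r^2 dθ^2 with q1 = r, q2 = θ.
polar coordinates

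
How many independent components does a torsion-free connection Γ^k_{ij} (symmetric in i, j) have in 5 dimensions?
Γ^k_{ij} has n choices for the upper index and n(n+1)/2 independent symmetric lower index pairs.
Total = 5 × 5×6/2 = 5 × 15 = 75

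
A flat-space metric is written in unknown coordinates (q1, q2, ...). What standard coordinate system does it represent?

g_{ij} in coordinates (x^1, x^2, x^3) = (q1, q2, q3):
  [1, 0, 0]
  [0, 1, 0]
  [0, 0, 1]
All components are constant and the metric is the identity, i.e. orthonormal rectilinear coordinates.
Cartesian (3D) coordinates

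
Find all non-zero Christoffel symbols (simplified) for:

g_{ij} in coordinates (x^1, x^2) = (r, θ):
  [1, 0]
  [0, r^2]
Using Γ^k_{ij} = (1/2) g^{km} (∂_i g_{mj} + ∂_j g_{mi} - ∂_m g_{ij}); the metric is diagonal, so only the m = k term contributes.
Non-zero symbols (using the symmetry Γ^k_{ij} = Γ^k_{ji}):
Γ^r_{θ θ} = (1/2) g^{rr} (∂_θ g_{rθ} + ∂_θ g_{rθ} - ∂_r g_{θθ}) = (1/2)(1)((0) + (0) - (2*r)) = -r
Γ^θ_{r θ} = (1/2) g^{θθ} (∂_r g_{θθ} + ∂_θ g_{θr} - ∂_θ g_{rθ}) = (1/2)(1/r^2)((2*r) + (0) - (0)) = 1/r
All other Christoffel symbols are zero.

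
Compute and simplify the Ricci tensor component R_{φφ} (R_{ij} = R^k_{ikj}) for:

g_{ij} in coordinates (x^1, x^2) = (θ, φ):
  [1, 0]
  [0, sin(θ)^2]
Non-zero Christoffel symbols (Γ^k_{ij} = Γ^k_{ji}):
Γ^θ_{φ φ} = -sin(2*θ)/2
Γ^φ_{θ φ} = 1/tan(θ)
R^θ_{φ θ φ} = ∂_θ Γ^θ_{φ φ} - ∂_φ Γ^θ_{φ θ} + Γ^θ_{θ m} Γ^m_{φ φ} - Γ^θ_{φ m} Γ^m_{φ θ}
  = (-cos(2*θ)) - (0) + (0) - (-cos(θ)^2) = sin(θ)^2
R^φ_{φ φ φ} = 0 (a repeated index in an antisymmetric pair)
R_{φφ} = R^θ_{φ θ φ} + R^φ_{φ φ φ} = (sin(θ)^2) + (0) = sin(θ)^2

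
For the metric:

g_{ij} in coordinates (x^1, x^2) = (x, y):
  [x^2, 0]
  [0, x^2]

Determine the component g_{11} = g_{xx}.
With x^1 = x, x^2 = y, g_{11} = g_{xx} is the row-1, column-1 entry of the matrix.
g_{11} = x^2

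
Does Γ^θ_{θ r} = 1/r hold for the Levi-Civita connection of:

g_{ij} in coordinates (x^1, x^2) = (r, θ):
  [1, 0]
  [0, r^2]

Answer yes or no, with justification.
Γ^θ_{θ r} = (1/2) g^{θθ} (∂_θ g_{θr} + ∂_r g_{θθ} - ∂_θ g_{θr}) = (1/2)(1/r^2)((0) + (2*r) - (0)) = 1/r
This equals the proposed value 1/r.
Yes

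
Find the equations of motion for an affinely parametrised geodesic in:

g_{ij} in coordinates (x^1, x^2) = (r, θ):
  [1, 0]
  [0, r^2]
Geodesic equation: d^2x^k/dλ^2 + Γ^k_{ij} (dx^i/dλ)(dx^j/dλ) = 0.
Non-zero Christoffel symbols:
Γ^r_{θ θ} = -r
Γ^θ_{r θ} = 1/r
Substituting (the symmetric pair Γ^k_{ij}, Γ^k_{ji} combines into a factor 2):
d^2r/dλ^2 - r (dθ/dλ)^2 = 0
d^2θ/dλ^2 + (2/r) (dr/dλ)(dθ/dλ) = 0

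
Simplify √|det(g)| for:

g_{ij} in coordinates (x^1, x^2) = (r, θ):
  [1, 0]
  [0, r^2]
det(g) = r^2
√|det(g)| = r
Volume element: dV = r dr dθ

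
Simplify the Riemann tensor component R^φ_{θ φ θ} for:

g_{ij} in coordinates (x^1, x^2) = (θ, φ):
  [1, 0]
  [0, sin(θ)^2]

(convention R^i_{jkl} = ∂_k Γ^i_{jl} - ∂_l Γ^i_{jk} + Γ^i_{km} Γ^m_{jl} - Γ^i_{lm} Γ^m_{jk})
Non-zero Christoffel symbols (Γ^k_{ij} = Γ^k_{ji}):
Γ^θ_{φ φ} = -sin(2*θ)/2
Γ^φ_{θ φ} = 1/tan(θ)
R^φ_{θ φ θ} = ∂_φ Γ^φ_{θ θ} - ∂_θ Γ^φ_{θ φ} + Γ^φ_{φ m} Γ^m_{θ θ} - Γ^φ_{θ m} Γ^m_{θ φ}
  = (0) - (-1/sin(θ)^2) + (0) - (1/tan(θ)^2) = 1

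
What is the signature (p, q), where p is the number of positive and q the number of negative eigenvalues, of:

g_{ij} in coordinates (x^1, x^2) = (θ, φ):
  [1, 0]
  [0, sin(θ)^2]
The metric is diagonal, so its eigenvalues are the diagonal entries: 1, sin(θ)^2 (at a generic point, where coordinate-dependent entries are positive).
2 positive, 0 negative.
(2, 0) - Riemannian (positive definite)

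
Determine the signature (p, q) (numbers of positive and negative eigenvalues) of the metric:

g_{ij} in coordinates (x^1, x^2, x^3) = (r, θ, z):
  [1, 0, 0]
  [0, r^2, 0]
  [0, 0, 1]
The metric is diagonal, so its eigenvalues are the diagonal entries: 1, r^2, 1 (at a generic point, where coordinate-dependent entries are positive).
3 positive, 0 negative.
(3, 0) - Riemannian (positive definite)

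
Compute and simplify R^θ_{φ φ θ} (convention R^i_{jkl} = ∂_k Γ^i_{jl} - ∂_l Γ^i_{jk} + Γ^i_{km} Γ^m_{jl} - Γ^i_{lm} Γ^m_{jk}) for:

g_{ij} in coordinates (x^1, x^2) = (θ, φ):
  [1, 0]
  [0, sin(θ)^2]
Non-zero Christoffel symbols (Γ^k_{ij} = Γ^k_{ji}):
Γ^θ_{φ φ} = -sin(2*θ)/2
Γ^φ_{θ φ} = 1/tan(θ)
R^θ_{φ φ θ} = ∂_φ Γ^θ_{φ θ} - ∂_θ Γ^θ_{φ φ} + Γ^θ_{φ m} Γ^m_{φ θ} - Γ^θ_{θ m} Γ^m_{φ φ}
  = (0) - (-cos(2*θ)) + (-cos(θ)^2) - (0) = -sin(θ)^2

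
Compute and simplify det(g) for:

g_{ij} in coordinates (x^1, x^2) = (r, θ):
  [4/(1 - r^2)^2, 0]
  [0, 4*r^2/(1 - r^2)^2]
For a 2×2 metric: det(g) = g_{11}·g_{22} - g_{12}·g_{21}
= (4/(1 - r^2)^2)·(4*r^2/(1 - r^2)^2) - (0)·(0)
= 16*r^2/(1 - r^2)^4 - 0
det(g) = 16*r^2/(1 - r^2)^4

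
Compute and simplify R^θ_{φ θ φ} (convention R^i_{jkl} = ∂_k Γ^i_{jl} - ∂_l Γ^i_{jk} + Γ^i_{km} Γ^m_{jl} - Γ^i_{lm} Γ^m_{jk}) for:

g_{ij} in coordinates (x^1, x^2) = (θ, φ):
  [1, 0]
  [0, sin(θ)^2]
Non-zero Christoffel symbols (Γ^k_{ij} = Γ^k_{ji}):
Γ^θ_{φ φ} = -sin(2*θ)/2
Γ^φ_{θ φ} = 1/tan(θ)
R^θ_{φ θ φ} = ∂_θ Γ^θ_{φ φ} - ∂_φ Γ^θ_{φ θ} + Γ^θ_{θ m} Γ^m_{φ φ} - Γ^θ_{φ m} Γ^m_{φ θ}
  = (-cos(2*θ)) - (0) + (0) - (-cos(θ)^2) = sin(θ)^2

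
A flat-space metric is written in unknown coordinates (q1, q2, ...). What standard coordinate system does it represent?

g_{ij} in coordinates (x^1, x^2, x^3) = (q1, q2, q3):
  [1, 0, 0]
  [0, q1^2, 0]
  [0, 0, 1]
The line element ds^2 = dq1^2 + q1^2 dq2^2 + dq3^2 is dr^2 + r^2 dθ^2 + dz^2 with q1 = r, q2 = θ, q3 = z.
cylindrical coordinates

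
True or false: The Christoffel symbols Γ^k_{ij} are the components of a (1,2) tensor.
Under a change of coordinates Γ picks up an inhomogeneous term ∂²x/∂x'∂x'; e.g. Γ = 0 in Cartesian coordinates but Γ^r_{θθ} = -r in polar coordinates on the same flat plane.
False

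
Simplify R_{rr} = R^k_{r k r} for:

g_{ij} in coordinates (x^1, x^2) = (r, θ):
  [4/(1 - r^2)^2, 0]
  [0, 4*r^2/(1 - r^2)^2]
Non-zero Christoffel symbols (Γ^k_{ij} = Γ^k_{ji}):
Γ^r_{r r} = 2*r/(1 - r^2)
Γ^r_{θ θ} = (r^3 + r)/(r^2 - 1)
Γ^θ_{r θ} = (-r^2 - 1)/(r^3 - r)
R^r_{r r r} = 0 (a repeated index in an antisymmetric pair)
R^θ_{r θ r} = ∂_θ Γ^θ_{r r} - ∂_r Γ^θ_{r θ} + Γ^θ_{θ m} Γ^m_{r r} - Γ^θ_{r m} Γ^m_{r θ}
  = (0) - ((r^4 + 4*r^2 - 1)/(r^3 - r)^2) + (2*(r^2 + 1)/(r^2 - 1)^2) - ((r^2 + 1)^2/(r^3 - r)^2) = -4/(r^2 - 1)^2
R_{rr} = R^r_{r r r} + R^θ_{r θ r} = (0) + (-4/(r^2 - 1)^2) = -4/(r^2 - 1)^2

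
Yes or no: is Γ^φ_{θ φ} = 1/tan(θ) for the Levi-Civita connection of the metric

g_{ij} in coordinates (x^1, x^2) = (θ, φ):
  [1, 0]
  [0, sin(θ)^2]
Γ^φ_{θ φ} = (1/2) g^{φφ} (∂_θ g_{φφ} + ∂_φ g_{φθ} - ∂_φ g_{θφ}) = (1/2)(1/sin(θ)^2)((sin(2*θ)) + (0) - (0)) = 1/tan(θ)
This equals the proposed value 1/tan(θ).
Yes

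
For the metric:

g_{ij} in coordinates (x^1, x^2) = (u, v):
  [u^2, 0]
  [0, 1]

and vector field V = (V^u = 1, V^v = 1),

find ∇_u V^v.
Non-zero Christoffel symbols:
Γ^u_{u u} = 1/u
∇_u V^v = ∂_u V^v + Γ^v_{u j} V^j
  = (0) + (0)(1) + (0)(1)
  = 0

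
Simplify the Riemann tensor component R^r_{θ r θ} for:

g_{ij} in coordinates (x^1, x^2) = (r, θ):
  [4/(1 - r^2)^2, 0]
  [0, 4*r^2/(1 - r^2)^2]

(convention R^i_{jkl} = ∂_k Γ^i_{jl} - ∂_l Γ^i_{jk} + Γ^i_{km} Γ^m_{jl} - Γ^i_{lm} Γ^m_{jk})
Non-zero Christoffel symbols (Γ^k_{ij} = Γ^k_{ji}):
Γ^r_{r r} = 2*r/(1 - r^2)
Γ^r_{θ θ} = (r^3 + r)/(r^2 - 1)
Γ^θ_{r θ} = (-r^2 - 1)/(r^3 - r)
R^r_{θ r θ} = ∂_r Γ^r_{θ θ} - ∂_θ Γ^r_{θ r} + Γ^r_{r m} Γ^m_{θ θ} - Γ^r_{θ m} Γ^m_{θ r}
  = ((r^4 - 4*r^2 - 1)/(r^2 - 1)^2) - (0) + (-2*r^2*(r^2 + 1)/(r^2 - 1)^2) - (-(r^2 + 1)^2/(r^2 - 1)^2) = -4*r^2/(r^2 - 1)^2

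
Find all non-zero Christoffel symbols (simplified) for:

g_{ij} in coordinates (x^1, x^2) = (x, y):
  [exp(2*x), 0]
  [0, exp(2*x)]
Using Γ^k_{ij} = (1/2) g^{km} (∂_i g_{mj} + ∂_j g_{mi} - ∂_m g_{ij}); the metric is diagonal, so only the m = k term contributes.
Non-zero symbols (using the symmetry Γ^k_{ij} = Γ^k_{ji}):
Γ^x_{x x} = (1/2) g^{xx} (∂_x g_{xx} + ∂_x g_{xx} - ∂_x g_{xx}) = (1/2)(exp(-2*x))((2*exp(2*x)) + (2*exp(2*x)) - (2*exp(2*x))) = 1
Γ^x_{y y} = (1/2) g^{xx} (∂_y g_{xy} + ∂_y g_{xy} - ∂_x g_{yy}) = (1/2)(exp(-2*x))((0) + (0) - (2*exp(2*x))) = -1
Γ^y_{x y} = (1/2) g^{yy} (∂_x g_{yy} + ∂_y g_{yx} - ∂_y g_{xy}) = (1/2)(exp(-2*x))((2*exp(2*x)) + (0) - (0)) = 1
All other Christoffel symbols are zero.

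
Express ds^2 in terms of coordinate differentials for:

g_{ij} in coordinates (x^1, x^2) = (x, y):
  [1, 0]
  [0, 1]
ds^2 = g_{ij} dx^i dx^j; only the non-zero components contribute.
ds^2 = dx^2 + dy^2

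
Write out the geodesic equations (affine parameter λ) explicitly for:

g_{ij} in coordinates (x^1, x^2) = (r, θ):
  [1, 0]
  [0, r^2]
Geodesic equation: d^2x^k/dλ^2 + Γ^k_{ij} (dx^i/dλ)(dx^j/dλ) = 0.
Non-zero Christoffel symbols:
Γ^r_{θ θ} = -r
Γ^θ_{r θ} = 1/r
Substituting (the symmetric pair Γ^k_{ij}, Γ^k_{ji} combines into a factor 2):
d^2r/dλ^2 - r (dθ/dλ)^2 = 0
d^2θ/dλ^2 + (2/r) (dr/dλ)(dθ/dλ) = 0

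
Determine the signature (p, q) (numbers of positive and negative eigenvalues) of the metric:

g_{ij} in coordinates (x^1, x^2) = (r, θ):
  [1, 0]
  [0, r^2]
The metric is diagonal, so its eigenvalues are the diagonal entries: 1, r^2 (at a generic point, where coordinate-dependent entries are positive).
2 positive, 0 negative.
(2, 0) - Riemannian (positive definite)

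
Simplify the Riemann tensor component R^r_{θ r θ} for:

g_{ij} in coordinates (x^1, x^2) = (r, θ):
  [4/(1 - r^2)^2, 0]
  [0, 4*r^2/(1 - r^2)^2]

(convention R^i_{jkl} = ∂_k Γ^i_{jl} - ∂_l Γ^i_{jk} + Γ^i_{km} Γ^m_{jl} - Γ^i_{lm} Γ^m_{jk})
Non-zero Christoffel symbols (Γ^k_{ij} = Γ^k_{ji}):
Γ^r_{r r} = 2*r/(1 - r^2)
Γ^r_{θ θ} = (r^3 + r)/(r^2 - 1)
Γ^θ_{r θ} = (-r^2 - 1)/(r^3 - r)
R^r_{θ r θ} = ∂_r Γ^r_{θ θ} - ∂_θ Γ^r_{θ r} + Γ^r_{r m} Γ^m_{θ θ} - Γ^r_{θ m} Γ^m_{θ r}
  = ((r^4 - 4*r^2 - 1)/(r^2 - 1)^2) - (0) + (-2*r^2*(r^2 + 1)/(r^2 - 1)^2) - (-(r^2 + 1)^2/(r^2 - 1)^2) = -4*r^2/(r^2 - 1)^2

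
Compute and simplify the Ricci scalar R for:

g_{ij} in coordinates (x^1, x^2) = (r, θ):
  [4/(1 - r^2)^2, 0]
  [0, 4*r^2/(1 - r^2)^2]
Non-zero Christoffel symbols (Γ^k_{ij} = Γ^k_{ji}):
Γ^r_{r r} = 2*r/(1 - r^2)
Γ^r_{θ θ} = (r^3 + r)/(r^2 - 1)
Γ^θ_{r θ} = (-r^2 - 1)/(r^3 - r)
Ricci tensor (R_{ij} = R^k_{ikj}): R_{rr} = -4/(r^2 - 1)^2, R_{rθ} = 0, R_{θθ} = -4*r^2/(r^2 - 1)^2
Inverse metric: g^{rr} = (1 - r^2)^2/4, g^{θθ} = (1 - r^2)^2/(4*r^2)
R = g^{ij} R_{ij} = ((1 - r^2)^2/4)(-4/(r^2 - 1)^2) + ((1 - r^2)^2/(4*r^2))(-4*r^2/(r^2 - 1)^2) = -2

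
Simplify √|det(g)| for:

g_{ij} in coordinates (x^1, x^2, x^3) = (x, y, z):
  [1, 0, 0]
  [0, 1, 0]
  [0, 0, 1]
det(g) = 1
√|det(g)| = 1
Volume element: dV = 1 dx dy dz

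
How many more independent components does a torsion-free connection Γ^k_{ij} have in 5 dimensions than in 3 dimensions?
Independent components in n dimensions: n × n(n+1)/2 = n^2(n+1)/2.
5D: 5 × 15 = 75
3D: 3 × 6 = 18
Difference = 75 - 18 = 57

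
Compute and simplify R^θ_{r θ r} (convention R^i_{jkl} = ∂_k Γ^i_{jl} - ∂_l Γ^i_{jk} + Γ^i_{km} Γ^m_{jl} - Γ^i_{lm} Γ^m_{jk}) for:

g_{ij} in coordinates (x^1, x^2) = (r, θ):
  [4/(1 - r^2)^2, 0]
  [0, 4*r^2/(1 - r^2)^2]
Non-zero Christoffel symbols (Γ^k_{ij} = Γ^k_{ji}):
Γ^r_{r r} = 2*r/(1 - r^2)
Γ^r_{θ θ} = (r^3 + r)/(r^2 - 1)
Γ^θ_{r θ} = (-r^2 - 1)/(r^3 - r)
R^θ_{r θ r} = ∂_θ Γ^θ_{r r} - ∂_r Γ^θ_{r θ} + Γ^θ_{θ m} Γ^m_{r r} - Γ^θ_{r m} Γ^m_{r θ}
  = (0) - ((r^4 + 4*r^2 - 1)/(r^3 - r)^2) + (2*(r^2 + 1)/(r^2 - 1)^2) - ((r^2 + 1)^2/(r^3 - r)^2) = -4/(r^2 - 1)^2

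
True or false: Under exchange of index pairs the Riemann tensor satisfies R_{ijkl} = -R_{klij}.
The pair-exchange symmetry has a plus sign: R_{ijkl} = +R_{klij}.
False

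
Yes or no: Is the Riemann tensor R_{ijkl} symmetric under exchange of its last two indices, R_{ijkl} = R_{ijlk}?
It is antisymmetric in the last pair: R_{ijkl} = -R_{ijlk}.
No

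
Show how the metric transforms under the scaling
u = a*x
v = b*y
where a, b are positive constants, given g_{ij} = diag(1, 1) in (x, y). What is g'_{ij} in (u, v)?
Invert the transformation: x = u/a, y = v/b
g'_{ij} = (∂x^k/∂x'^i)(∂x^l/∂x'^j) g_{kl}; with g_{kl} = δ_{kl} this is Σ_k (∂x^k/∂x'^i)(∂x^k/∂x'^j).
Jacobian: ∂x/∂u = 1/a, ∂x/∂v = 0, ∂y/∂u = 0, ∂y/∂v = 1/b
g'_{uu} = (1/a)(1/a) + (0)(0) = 1/a^2
g'_{uv} = (1/a)(0) + (0)(1/b) = 0
g'_{vv} = (0)(0) + (1/b)(1/b) = 1/b^2
g'_{ij} = diag(1/a^2, 1/b^2)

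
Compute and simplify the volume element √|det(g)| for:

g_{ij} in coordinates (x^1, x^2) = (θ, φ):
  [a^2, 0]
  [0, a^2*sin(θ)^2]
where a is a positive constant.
det(g) = a^4*sin(θ)^2
√|det(g)| = a^2*sin(θ) (taking 0 < θ < π so that |sin(θ)| = sin(θ))
Volume element: dV = a^2*sin(θ) dθ dφ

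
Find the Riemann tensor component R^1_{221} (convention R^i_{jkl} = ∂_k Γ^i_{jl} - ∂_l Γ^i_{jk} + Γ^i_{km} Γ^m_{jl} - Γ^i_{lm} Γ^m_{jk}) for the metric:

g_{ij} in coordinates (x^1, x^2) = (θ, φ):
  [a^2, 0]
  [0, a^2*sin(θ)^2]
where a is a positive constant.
Non-zero Christoffel symbols (Γ^k_{ij} = Γ^k_{ji}):
Γ^θ_{φ φ} = -sin(2*θ)/2
Γ^φ_{θ φ} = 1/tan(θ)
R^θ_{φ φ θ} = ∂_φ Γ^θ_{φ θ} - ∂_θ Γ^θ_{φ φ} + Γ^θ_{φ m} Γ^m_{φ θ} - Γ^θ_{θ m} Γ^m_{φ φ}
  = (0) - (-cos(2*θ)) + (-cos(θ)^2) - (0) = -sin(θ)^2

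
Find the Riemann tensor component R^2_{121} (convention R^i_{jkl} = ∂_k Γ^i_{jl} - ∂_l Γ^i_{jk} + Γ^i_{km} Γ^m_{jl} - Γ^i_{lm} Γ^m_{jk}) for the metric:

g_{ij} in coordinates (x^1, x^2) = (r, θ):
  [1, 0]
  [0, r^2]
Non-zero Christoffel symbols (Γ^k_{ij} = Γ^k_{ji}):
Γ^r_{θ θ} = -r
Γ^θ_{r θ} = 1/r
R^θ_{r θ r} = ∂_θ Γ^θ_{r r} - ∂_r Γ^θ_{r θ} + Γ^θ_{θ m} Γ^m_{r r} - Γ^θ_{r m} Γ^m_{r θ}
  = (0) - (-1/r^2) + (0) - (1/r^2) = 0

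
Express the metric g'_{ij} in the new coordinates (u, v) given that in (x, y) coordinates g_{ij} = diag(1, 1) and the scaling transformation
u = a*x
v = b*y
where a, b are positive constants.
Invert the transformation: x = u/a, y = v/b
g'_{ij} = (∂x^k/∂x'^i)(∂x^l/∂x'^j) g_{kl}; with g_{kl} = δ_{kl} this is Σ_k (∂x^k/∂x'^i)(∂x^k/∂x'^j).
Jacobian: ∂x/∂u = 1/a, ∂x/∂v = 0, ∂y/∂u = 0, ∂y/∂v = 1/b
g'_{uu} = (1/a)(1/a) + (0)(0) = 1/a^2
g'_{uv} = (1/a)(0) + (0)(1/b) = 0
g'_{vv} = (0)(0) + (1/b)(1/b) = 1/b^2
g'_{ij} = diag(1/a^2, 1/b^2)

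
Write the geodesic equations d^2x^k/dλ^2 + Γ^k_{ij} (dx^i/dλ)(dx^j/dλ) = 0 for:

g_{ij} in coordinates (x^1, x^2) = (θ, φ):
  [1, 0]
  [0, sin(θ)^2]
Geodesic equation: d^2x^k/dλ^2 + Γ^k_{ij} (dx^i/dλ)(dx^j/dλ) = 0.
Non-zero Christoffel symbols:
Γ^θ_{φ φ} = -sin(2*θ)/2
Γ^φ_{θ φ} = 1/tan(θ)
Substituting (the symmetric pair Γ^k_{ij}, Γ^k_{ji} combines into a factor 2):
d^2θ/dλ^2 - (sin(2*θ)/2) (dφ/dλ)^2 = 0
d^2φ/dλ^2 + (2/tan(θ)) (dθ/dλ)(dφ/dλ) = 0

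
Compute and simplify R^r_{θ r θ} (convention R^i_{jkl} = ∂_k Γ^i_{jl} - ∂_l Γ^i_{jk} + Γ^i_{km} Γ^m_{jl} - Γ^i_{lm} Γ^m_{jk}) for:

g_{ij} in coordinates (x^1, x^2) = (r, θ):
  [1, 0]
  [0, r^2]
Non-zero Christoffel symbols (Γ^k_{ij} = Γ^k_{ji}):
Γ^r_{θ θ} = -r
Γ^θ_{r θ} = 1/r
R^r_{θ r θ} = ∂_r Γ^r_{θ θ} - ∂_θ Γ^r_{θ r} + Γ^r_{r m} Γ^m_{θ θ} - Γ^r_{θ m} Γ^m_{θ r}
  = (-1) - (0) + (0) - (-1) = 0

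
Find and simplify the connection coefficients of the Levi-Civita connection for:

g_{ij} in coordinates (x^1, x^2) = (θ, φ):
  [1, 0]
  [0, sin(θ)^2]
Using Γ^k_{ij} = (1/2) g^{km} (∂_i g_{mj} + ∂_j g_{mi} - ∂_m g_{ij}); the metric is diagonal, so only the m = k term contributes.
Non-zero symbols (using the symmetry Γ^k_{ij} = Γ^k_{ji}):
Γ^θ_{φ φ} = (1/2) g^{θθ} (∂_φ g_{θφ} + ∂_φ g_{θφ} - ∂_θ g_{φφ}) = (1/2)(1)((0) + (0) - (sin(2*θ))) = -sin(2*θ)/2
Γ^φ_{θ φ} = (1/2) g^{φφ} (∂_θ g_{φφ} + ∂_φ g_{φθ} - ∂_φ g_{θφ}) = (1/2)(1/sin(θ)^2)((sin(2*θ)) + (0) - (0)) = 1/tan(θ)
All other Christoffel symbols are zero.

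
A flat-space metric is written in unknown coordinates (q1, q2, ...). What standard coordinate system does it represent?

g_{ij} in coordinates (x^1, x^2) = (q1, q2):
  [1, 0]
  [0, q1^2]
The line element ds^2 = dq1^2 + q1^2 dq2^2 is dr^2 + r^2 dθ^2 with q1 = r, q2 = θ.
polar coordinates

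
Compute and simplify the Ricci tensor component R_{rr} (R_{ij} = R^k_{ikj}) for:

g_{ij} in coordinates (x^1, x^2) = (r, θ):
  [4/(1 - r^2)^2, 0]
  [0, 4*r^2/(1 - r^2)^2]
Non-zero Christoffel symbols (Γ^k_{ij} = Γ^k_{ji}):
Γ^r_{r r} = 2*r/(1 - r^2)
Γ^r_{θ θ} = (r^3 + r)/(r^2 - 1)
Γ^θ_{r θ} = (-r^2 - 1)/(r^3 - r)
R^r_{r r r} = 0 (a repeated index in an antisymmetric pair)
R^θ_{r θ r} = ∂_θ Γ^θ_{r r} - ∂_r Γ^θ_{r θ} + Γ^θ_{θ m} Γ^m_{r r} - Γ^θ_{r m} Γ^m_{r θ}
  = (0) - ((r^4 + 4*r^2 - 1)/(r^3 - r)^2) + (2*(r^2 + 1)/(r^2 - 1)^2) - ((r^2 + 1)^2/(r^3 - r)^2) = -4/(r^2 - 1)^2
R_{rr} = R^r_{r r r} + R^θ_{r θ r} = (0) + (-4/(r^2 - 1)^2) = -4/(r^2 - 1)^2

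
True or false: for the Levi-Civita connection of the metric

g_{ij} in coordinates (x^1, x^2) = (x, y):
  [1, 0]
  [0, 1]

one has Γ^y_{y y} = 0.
Γ^y_{y y} = (1/2) g^{yy} (∂_y g_{yy} + ∂_y g_{yy} - ∂_y g_{yy}) = (1/2)(1)((0) + (0) - (0)) = 0
This equals the proposed value 0.
True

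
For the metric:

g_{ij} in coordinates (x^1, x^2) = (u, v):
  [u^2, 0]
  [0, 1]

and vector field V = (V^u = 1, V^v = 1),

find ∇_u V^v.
Non-zero Christoffel symbols:
Γ^u_{u u} = 1/u
∇_u V^v = ∂_u V^v + Γ^v_{u j} V^j
  = (0) + (0)(1) + (0)(1)
  = 0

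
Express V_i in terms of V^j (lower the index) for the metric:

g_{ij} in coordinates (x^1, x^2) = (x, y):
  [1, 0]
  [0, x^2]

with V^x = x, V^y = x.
V_i = g_{ij} V^j:
V_x = (1)(x) + (0)(x) = x
V_y = (0)(x) + (x^2)(x) = x^3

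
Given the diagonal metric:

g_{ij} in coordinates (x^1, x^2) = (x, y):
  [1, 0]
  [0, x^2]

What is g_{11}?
With x^1 = x, x^2 = y, g_{11} = g_{xx} is the row-1, column-1 entry of the matrix.
g_{11} = 1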